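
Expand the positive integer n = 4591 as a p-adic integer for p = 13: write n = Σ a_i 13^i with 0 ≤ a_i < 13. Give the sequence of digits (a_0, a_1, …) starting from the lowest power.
(a_0, a_1, …) = (2, 2, 1, 2)

Repeated division by 13 gives the digits low-to-high: 4591 = 2 + 2·13^1 + 1·13^2 + 2·13^3. Digit sequence: (2, 2, 1, 2).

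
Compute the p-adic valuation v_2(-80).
v_2(-80) = 4

v_2(n) is the largest exponent k such that 2^k divides n. Factor out: -80 = -2^4 · 5. (Sign doesn't affect v_p.) So v_2(-80) = 4.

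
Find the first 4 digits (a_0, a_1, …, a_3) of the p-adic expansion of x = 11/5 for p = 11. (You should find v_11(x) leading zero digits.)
(a_0, …, a_3) = (0, 9, 8, 8)

v_11(11/5) = 1, so a_0 = ... = a_0 = 0. Factor out: x = 11^1 · u with u = 1/5 a unit in ℤ_11. Expand u iteratively via a_{v+i} = u_i mod 11, u_{i+1} = (u_i − a_{v+i})/11:
  u_0 = 1/5;  a_1 = 9;  u_1 = (u_0 − 9)/11 = -4/5
  u_1 = -4/5;  a_2 = 8;  u_2 = (u_1 − 8)/11 = -4/5
  u_2 = -4/5;  a_3 = 8;  u_3 = (u_2 − 8)/11 = -4/5
Digits: (0, 9, 8, 8).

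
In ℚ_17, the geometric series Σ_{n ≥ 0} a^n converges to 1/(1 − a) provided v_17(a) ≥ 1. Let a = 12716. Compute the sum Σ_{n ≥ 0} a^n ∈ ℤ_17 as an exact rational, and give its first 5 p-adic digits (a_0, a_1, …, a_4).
Σ a^n = 1/(1 − a) = -1/12715;  first 5 digits = (1, 0, 10, 2, 15)

v_17(a) = 2 ≥ 1, so the series converges in ℤ_17 to 1/(1 − a) = 1/(1 − 12716) = -1/12715. Expand this rational in ℤ_17: compute digits iteratively via d_i = x_i mod 17, x_{i+1} = (x_i − d_i)/17. The first 5 digits are (1, 0, 10, 2, 15).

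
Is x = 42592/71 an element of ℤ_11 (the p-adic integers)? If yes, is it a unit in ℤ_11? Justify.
x ∈ ℤ_11 but not a unit; v_11(x) = 3 > 0

ℤ_11 = {x ∈ ℚ_11 : v_11(x) ≥ 0} and ℤ_11^× = {x ∈ ℤ_11 : v_11(x) = 0}. Here v_11(42592/71) = v_11(num) − v_11(den) = 3; compare against these criteria.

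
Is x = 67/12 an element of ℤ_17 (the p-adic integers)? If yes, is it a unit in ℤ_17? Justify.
x ∈ ℤ_17^× (unit); v_17(x) = 0

ℤ_17 = {x ∈ ℚ_17 : v_17(x) ≥ 0} and ℤ_17^× = {x ∈ ℤ_17 : v_17(x) = 0}. Here v_17(67/12) = v_17(num) − v_17(den) = 0; compare against these criteria.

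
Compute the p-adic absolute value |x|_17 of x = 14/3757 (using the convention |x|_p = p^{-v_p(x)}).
|14/3757|_17 = 289

Step 1 — compute v_17(x) by factoring powers of 17 out of the numerator and denominator: v_17(14/3757) = -2. Step 2 — apply |x|_p = p^{-v_p(x)} = 17^{2} = 289.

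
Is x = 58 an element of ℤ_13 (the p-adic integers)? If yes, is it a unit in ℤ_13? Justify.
x ∈ ℤ_13^× (unit); v_13(x) = 0

ℤ_13 = {x ∈ ℚ_13 : v_13(x) ≥ 0} and ℤ_13^× = {x ∈ ℤ_13 : v_13(x) = 0}. Here v_13(58) = v_13(num) − v_13(den) = 0; compare against these criteria.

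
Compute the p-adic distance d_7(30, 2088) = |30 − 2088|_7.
d_7(30, 2088) = 1/343

Step 1 — x − y = 30 − 2088 = -2058. Step 2 — v_7(-2058) = 3 (factor: -2058 = −(7^3 · 6); the sign does not affect v_p). Step 3 — |x − y|_7 = 7^{-3} = 1/343.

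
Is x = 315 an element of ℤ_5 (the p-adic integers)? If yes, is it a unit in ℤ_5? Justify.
x ∈ ℤ_5 but not a unit; v_5(x) = 1 > 0

ℤ_5 = {x ∈ ℚ_5 : v_5(x) ≥ 0} and ℤ_5^× = {x ∈ ℤ_5 : v_5(x) = 0}. Here v_5(315) = v_5(num) − v_5(den) = 1; compare against these criteria.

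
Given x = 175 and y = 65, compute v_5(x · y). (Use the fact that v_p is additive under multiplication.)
v_5(11375) = 3

v_p(x) = 2 (factor: 175 = 5^2 · 7); v_p(y) = 1 (factor: 65 = 5^1 · 13). Additivity: v_p(xy) = v_p(x) + v_p(y) = 2 + 1 = 3. (Direct check: xy = 11375 = 5^3 · (91).)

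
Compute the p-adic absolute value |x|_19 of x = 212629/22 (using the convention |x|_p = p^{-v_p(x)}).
|212629/22|_19 = 1/6859

Step 1 — compute v_19(x) by factoring powers of 19 out of the numerator and denominator: v_19(212629/22) = 3. Step 2 — apply |x|_p = p^{-v_p(x)} = 19^{-3} = 1/6859.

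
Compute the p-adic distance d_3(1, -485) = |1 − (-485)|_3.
d_3(1, -485) = 1/243

Step 1 — x − y = 1 − (-485) = 486. Step 2 — v_3(486) = 5 (factor: 486 = (3^5 · 2); the sign does not affect v_p). Step 3 — |x − y|_3 = 3^{-5} = 1/243.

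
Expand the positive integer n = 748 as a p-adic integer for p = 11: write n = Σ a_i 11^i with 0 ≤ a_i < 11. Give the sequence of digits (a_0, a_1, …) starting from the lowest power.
(a_0, a_1, …) = (0, 2, 6)

Repeated division by 11 gives the digits low-to-high: 748 = 2·11^1 + 6·11^2. Digit sequence: (0, 2, 6).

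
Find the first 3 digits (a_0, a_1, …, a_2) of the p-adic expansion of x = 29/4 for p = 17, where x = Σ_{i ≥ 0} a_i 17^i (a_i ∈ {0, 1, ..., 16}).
(a_0, …, a_2) = (3, 13, 12)

v_17(29/4) = 0 (numerator and denominator both coprime to 17), so x ∈ ℤ_17^×. Compute digits iteratively via a_i = x_i mod 17, x_{i+1} = (x_i − a_i)/17, with x_0 = x:
  x_0 = 29/4;  a_0 = 3;  x_1 = (x_0 − 3)/17 = 1/4
  x_1 = 1/4;  a_1 = 13;  x_2 = (x_1 − 13)/17 = -3/4
  x_2 = -3/4;  a_2 = 12;  x_3 = (x_2 − 12)/17 = -3/4
Digits: (3, 13, 12).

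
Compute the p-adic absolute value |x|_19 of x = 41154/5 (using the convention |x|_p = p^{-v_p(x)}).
|41154/5|_19 = 1/6859

Step 1 — compute v_19(x) by factoring powers of 19 out of the numerator and denominator: v_19(41154/5) = 3. Step 2 — apply |x|_p = p^{-v_p(x)} = 19^{-3} = 1/6859.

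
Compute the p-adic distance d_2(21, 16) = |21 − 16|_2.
d_2(21, 16) = 1

Step 1 — x − y = 21 − 16 = 5. Step 2 — v_2(5) = 0 (factor: 5 = (2^0 · 5); the sign does not affect v_p). Step 3 — |x − y|_2 = 2^{0} = 1.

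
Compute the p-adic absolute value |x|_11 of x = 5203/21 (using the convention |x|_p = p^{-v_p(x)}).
|5203/21|_11 = 1/121

Step 1 — compute v_11(x) by factoring powers of 11 out of the numerator and denominator: v_11(5203/21) = 2. Step 2 — apply |x|_p = p^{-v_p(x)} = 11^{-2} = 1/121.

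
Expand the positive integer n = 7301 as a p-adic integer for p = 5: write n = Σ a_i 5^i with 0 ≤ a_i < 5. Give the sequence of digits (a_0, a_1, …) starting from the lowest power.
(a_0, a_1, …) = (1, 0, 2, 3, 1, 2)

Repeated division by 5 gives the digits low-to-high: 7301 = 1 + 2·5^2 + 3·5^3 + 1·5^4 + 2·5^5. Digit sequence: (1, 0, 2, 3, 1, 2).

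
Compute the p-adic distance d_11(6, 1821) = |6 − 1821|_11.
d_11(6, 1821) = 1/121

Step 1 — x − y = 6 − 1821 = -1815. Step 2 — v_11(-1815) = 2 (factor: -1815 = −(11^2 · 15); the sign does not affect v_p). Step 3 — |x − y|_11 = 11^{-2} = 1/121.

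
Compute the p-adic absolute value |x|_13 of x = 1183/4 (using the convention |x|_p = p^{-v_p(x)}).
|1183/4|_13 = 1/169

Step 1 — compute v_13(x) by factoring powers of 13 out of the numerator and denominator: v_13(1183/4) = 2. Step 2 — apply |x|_p = p^{-v_p(x)} = 13^{-2} = 1/169.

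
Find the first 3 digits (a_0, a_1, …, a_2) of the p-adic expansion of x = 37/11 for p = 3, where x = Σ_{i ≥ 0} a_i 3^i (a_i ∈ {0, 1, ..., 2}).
(a_0, …, a_2) = (2, 1, 2)

v_3(37/11) = 0 (numerator and denominator both coprime to 3), so x ∈ ℤ_3^×. Compute digits iteratively via a_i = x_i mod 3, x_{i+1} = (x_i − a_i)/3, with x_0 = x:
  x_0 = 37/11;  a_0 = 2;  x_1 = (x_0 − 2)/3 = 5/11
  x_1 = 5/11;  a_1 = 1;  x_2 = (x_1 − 1)/3 = -2/11
  x_2 = -2/11;  a_2 = 2;  x_3 = (x_2 − 2)/3 = -8/11
Digits: (2, 1, 2).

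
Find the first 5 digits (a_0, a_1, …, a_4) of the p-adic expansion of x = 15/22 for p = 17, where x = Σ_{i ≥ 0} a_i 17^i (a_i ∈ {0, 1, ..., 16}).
(a_0, …, a_4) = (3, 13, 0, 10, 11)

v_17(15/22) = 0 (numerator and denominator both coprime to 17), so x ∈ ℤ_17^×. Compute digits iteratively via a_i = x_i mod 17, x_{i+1} = (x_i − a_i)/17, with x_0 = x:
  x_0 = 15/22;  a_0 = 3;  x_1 = (x_0 − 3)/17 = -3/22
  x_1 = -3/22;  a_1 = 13;  x_2 = (x_1 − 13)/17 = -17/22
  x_2 = -17/22;  a_2 = 0;  x_3 = (x_2 − 0)/17 = -1/22
  x_3 = -1/22;  a_3 = 10;  x_4 = (x_3 − 10)/17 = -13/22
  x_4 = -13/22;  a_4 = 11;  x_5 = (x_4 − 11)/17 = -15/22
Digits: (3, 13, 0, 10, 11).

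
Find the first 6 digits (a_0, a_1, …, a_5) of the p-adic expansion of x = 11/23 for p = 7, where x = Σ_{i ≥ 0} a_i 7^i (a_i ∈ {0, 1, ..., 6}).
(a_0, …, a_5) = (2, 1, 5, 2, 6, 0)

v_7(11/23) = 0 (numerator and denominator both coprime to 7), so x ∈ ℤ_7^×. Compute digits iteratively via a_i = x_i mod 7, x_{i+1} = (x_i − a_i)/7, with x_0 = x:
  x_0 = 11/23;  a_0 = 2;  x_1 = (x_0 − 2)/7 = -5/23
  x_1 = -5/23;  a_1 = 1;  x_2 = (x_1 − 1)/7 = -4/23
  x_2 = -4/23;  a_2 = 5;  x_3 = (x_2 − 5)/7 = -17/23
  x_3 = -17/23;  a_3 = 2;  x_4 = (x_3 − 2)/7 = -9/23
  x_4 = -9/23;  a_4 = 6;  x_5 = (x_4 − 6)/7 = -21/23
  x_5 = -21/23;  a_5 = 0;  x_6 = (x_5 − 0)/7 = -3/23
Digits: (2, 1, 5, 2, 6, 0).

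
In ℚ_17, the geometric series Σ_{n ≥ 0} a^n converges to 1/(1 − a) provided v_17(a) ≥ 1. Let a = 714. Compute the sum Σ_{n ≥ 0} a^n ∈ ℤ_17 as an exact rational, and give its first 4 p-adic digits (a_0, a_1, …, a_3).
Σ a^n = 1/(1 − a) = -1/713;  first 4 digits = (1, 8, 15, 3)

v_17(a) = 1 ≥ 1, so the series converges in ℤ_17 to 1/(1 − a) = 1/(1 − 714) = -1/713. Expand this rational in ℤ_17: compute digits iteratively via d_i = x_i mod 17, x_{i+1} = (x_i − d_i)/17. The first 4 digits are (1, 8, 15, 3).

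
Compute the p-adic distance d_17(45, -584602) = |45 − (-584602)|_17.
d_17(45, -584602) = 1/83521

Step 1 — x − y = 45 − (-584602) = 584647. Step 2 — v_17(584647) = 4 (factor: 584647 = (17^4 · 7); the sign does not affect v_p). Step 3 — |x − y|_17 = 17^{-4} = 1/83521.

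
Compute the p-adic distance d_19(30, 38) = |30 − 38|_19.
d_19(30, 38) = 1

Step 1 — x − y = 30 − 38 = -8. Step 2 — v_19(-8) = 0 (factor: -8 = −(19^0 · 8); the sign does not affect v_p). Step 3 — |x − y|_19 = 19^{0} = 1.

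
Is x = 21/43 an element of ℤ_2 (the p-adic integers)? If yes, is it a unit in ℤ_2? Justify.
x ∈ ℤ_2^× (unit); v_2(x) = 0

ℤ_2 = {x ∈ ℚ_2 : v_2(x) ≥ 0} and ℤ_2^× = {x ∈ ℤ_2 : v_2(x) = 0}. Here v_2(21/43) = v_2(num) − v_2(den) = 0; compare against these criteria.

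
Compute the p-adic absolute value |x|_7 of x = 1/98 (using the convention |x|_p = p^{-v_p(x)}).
|1/98|_7 = 49

Step 1 — compute v_7(x) by factoring powers of 7 out of the numerator and denominator: v_7(1/98) = -2. Step 2 — apply |x|_p = p^{-v_p(x)} = 7^{2} = 49.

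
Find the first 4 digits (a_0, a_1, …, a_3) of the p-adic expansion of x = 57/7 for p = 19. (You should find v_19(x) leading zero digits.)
(a_0, …, a_3) = (0, 14, 2, 8)

v_19(57/7) = 1, so a_0 = ... = a_0 = 0. Factor out: x = 19^1 · u with u = 3/7 a unit in ℤ_19. Expand u iteratively via a_{v+i} = u_i mod 19, u_{i+1} = (u_i − a_{v+i})/19:
  u_0 = 3/7;  a_1 = 14;  u_1 = (u_0 − 14)/19 = -5/7
  u_1 = -5/7;  a_2 = 2;  u_2 = (u_1 − 2)/19 = -1/7
  u_2 = -1/7;  a_3 = 8;  u_3 = (u_2 − 8)/19 = -3/7
Digits: (0, 14, 2, 8).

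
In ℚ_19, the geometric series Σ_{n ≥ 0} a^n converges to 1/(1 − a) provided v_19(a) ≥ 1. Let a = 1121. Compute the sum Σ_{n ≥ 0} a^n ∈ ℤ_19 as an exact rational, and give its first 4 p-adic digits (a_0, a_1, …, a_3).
Σ a^n = 1/(1 − a) = -1/1120;  first 4 digits = (1, 2, 7, 1)

v_19(a) = 1 ≥ 1, so the series converges in ℤ_19 to 1/(1 − a) = 1/(1 − 1121) = -1/1120. Expand this rational in ℤ_19: compute digits iteratively via d_i = x_i mod 19, x_{i+1} = (x_i − d_i)/19. The first 4 digits are (1, 2, 7, 1).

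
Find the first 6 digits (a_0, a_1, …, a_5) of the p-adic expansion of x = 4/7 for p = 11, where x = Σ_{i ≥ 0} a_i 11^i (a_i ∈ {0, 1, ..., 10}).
(a_0, …, a_5) = (10, 7, 4, 9, 7, 4)

v_11(4/7) = 0 (numerator and denominator both coprime to 11), so x ∈ ℤ_11^×. Compute digits iteratively via a_i = x_i mod 11, x_{i+1} = (x_i − a_i)/11, with x_0 = x:
  x_0 = 4/7;  a_0 = 10;  x_1 = (x_0 − 10)/11 = -6/7
  x_1 = -6/7;  a_1 = 7;  x_2 = (x_1 − 7)/11 = -5/7
  x_2 = -5/7;  a_2 = 4;  x_3 = (x_2 − 4)/11 = -3/7
  x_3 = -3/7;  a_3 = 9;  x_4 = (x_3 − 9)/11 = -6/7
  x_4 = -6/7;  a_4 = 7;  x_5 = (x_4 − 7)/11 = -5/7
  x_5 = -5/7;  a_5 = 4;  x_6 = (x_5 − 4)/11 = -3/7
Digits: (10, 7, 4, 9, 7, 4).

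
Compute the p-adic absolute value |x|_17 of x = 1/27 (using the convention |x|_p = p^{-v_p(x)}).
|1/27|_17 = 1

Step 1 — compute v_17(x) by factoring powers of 17 out of the numerator and denominator: v_17(1/27) = 0. Step 2 — apply |x|_p = p^{-v_p(x)} = 17^{0} = 1.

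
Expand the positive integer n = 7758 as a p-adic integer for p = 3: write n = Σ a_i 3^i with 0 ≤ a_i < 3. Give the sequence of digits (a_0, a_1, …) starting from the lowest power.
(a_0, a_1, …) = (0, 0, 1, 2, 2, 1, 1, 0, 1)

Repeated division by 3 gives the digits low-to-high: 7758 = 1·3^2 + 2·3^3 + 2·3^4 + 1·3^5 + 1·3^6 + 1·3^8. Digit sequence: (0, 0, 1, 2, 2, 1, 1, 0, 1).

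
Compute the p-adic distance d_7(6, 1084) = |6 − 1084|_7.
d_7(6, 1084) = 1/49

Step 1 — x − y = 6 − 1084 = -1078. Step 2 — v_7(-1078) = 2 (factor: -1078 = −(7^2 · 22); the sign does not affect v_p). Step 3 — |x − y|_7 = 7^{-2} = 1/49.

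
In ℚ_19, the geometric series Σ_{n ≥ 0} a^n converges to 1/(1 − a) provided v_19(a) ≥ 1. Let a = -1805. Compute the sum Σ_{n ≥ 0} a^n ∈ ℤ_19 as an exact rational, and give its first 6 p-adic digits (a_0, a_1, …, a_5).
Σ a^n = 1/(1 − a) = 1/1806;  first 6 digits = (1, 0, 14, 18, 5, 1)

v_19(a) = 2 ≥ 1, so the series converges in ℤ_19 to 1/(1 − a) = 1/(1 − (-1805)) = 1/1806. Expand this rational in ℤ_19: compute digits iteratively via d_i = x_i mod 19, x_{i+1} = (x_i − d_i)/19. The first 6 digits are (1, 0, 14, 18, 5, 1).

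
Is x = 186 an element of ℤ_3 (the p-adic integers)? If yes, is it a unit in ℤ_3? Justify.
x ∈ ℤ_3 but not a unit; v_3(x) = 1 > 0

ℤ_3 = {x ∈ ℚ_3 : v_3(x) ≥ 0} and ℤ_3^× = {x ∈ ℤ_3 : v_3(x) = 0}. Here v_3(186) = v_3(num) − v_3(den) = 1; compare against these criteria.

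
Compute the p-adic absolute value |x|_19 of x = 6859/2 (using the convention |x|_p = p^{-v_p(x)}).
|6859/2|_19 = 1/6859

Step 1 — compute v_19(x) by factoring powers of 19 out of the numerator and denominator: v_19(6859/2) = 3. Step 2 — apply |x|_p = p^{-v_p(x)} = 19^{-3} = 1/6859.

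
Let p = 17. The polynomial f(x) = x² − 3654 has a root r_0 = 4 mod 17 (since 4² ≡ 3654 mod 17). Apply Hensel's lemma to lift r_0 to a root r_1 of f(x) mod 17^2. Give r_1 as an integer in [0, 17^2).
r_1 = 242 (mod 289)

Hensel's recurrence: r_{i+1} = r_i − f(r_i)·(f′(r_i))^{-1} mod 17^{i+2}, with f′(x) = 2x. Iterate:
  r_0 = 4 (mod 17)
  r_1 = 242 (mod 289)
Final: r_1 = 242, and one checks f(r_1) ≡ 0 mod 17^2.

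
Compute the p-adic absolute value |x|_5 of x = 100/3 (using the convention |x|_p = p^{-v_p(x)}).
|100/3|_5 = 1/25

Step 1 — compute v_5(x) by factoring powers of 5 out of the numerator and denominator: v_5(100/3) = 2. Step 2 — apply |x|_p = p^{-v_p(x)} = 5^{-2} = 1/25.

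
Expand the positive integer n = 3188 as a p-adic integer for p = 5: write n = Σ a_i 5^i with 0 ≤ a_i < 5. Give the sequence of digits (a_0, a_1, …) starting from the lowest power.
(a_0, a_1, …) = (3, 2, 2, 0, 0, 1)

Repeated division by 5 gives the digits low-to-high: 3188 = 3 + 2·5^1 + 2·5^2 + 1·5^5. Digit sequence: (3, 2, 2, 0, 0, 1).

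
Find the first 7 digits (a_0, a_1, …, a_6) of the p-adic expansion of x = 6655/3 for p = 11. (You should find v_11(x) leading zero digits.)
(a_0, …, a_6) = (0, 0, 0, 9, 3, 7, 3)

v_11(6655/3) = 3, so a_0 = ... = a_2 = 0. Factor out: x = 11^3 · u with u = 5/3 a unit in ℤ_11. Expand u iteratively via a_{v+i} = u_i mod 11, u_{i+1} = (u_i − a_{v+i})/11:
  u_0 = 5/3;  a_3 = 9;  u_1 = (u_0 − 9)/11 = -2/3
  u_1 = -2/3;  a_4 = 3;  u_2 = (u_1 − 3)/11 = -1/3
  u_2 = -1/3;  a_5 = 7;  u_3 = (u_2 − 7)/11 = -2/3
  u_3 = -2/3;  a_6 = 3;  u_4 = (u_3 − 3)/11 = -1/3
Digits: (0, 0, 0, 9, 3, 7, 3).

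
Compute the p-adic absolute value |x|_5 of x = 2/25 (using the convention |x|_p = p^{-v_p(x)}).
|2/25|_5 = 25

Step 1 — compute v_5(x) by factoring powers of 5 out of the numerator and denominator: v_5(2/25) = -2. Step 2 — apply |x|_p = p^{-v_p(x)} = 5^{2} = 25.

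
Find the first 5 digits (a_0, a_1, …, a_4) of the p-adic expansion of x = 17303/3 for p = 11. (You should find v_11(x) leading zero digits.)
(a_0, …, a_4) = (0, 0, 0, 8, 7)

v_11(17303/3) = 3, so a_0 = ... = a_2 = 0. Factor out: x = 11^3 · u with u = 13/3 a unit in ℤ_11. Expand u iteratively via a_{v+i} = u_i mod 11, u_{i+1} = (u_i − a_{v+i})/11:
  u_0 = 13/3;  a_3 = 8;  u_1 = (u_0 − 8)/11 = -1/3
  u_1 = -1/3;  a_4 = 7;  u_2 = (u_1 − 7)/11 = -2/3
Digits: (0, 0, 0, 8, 7).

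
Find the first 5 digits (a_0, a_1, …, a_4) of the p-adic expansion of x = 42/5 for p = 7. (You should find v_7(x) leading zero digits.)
(a_0, …, a_4) = (0, 4, 1, 4, 5)

v_7(42/5) = 1, so a_0 = ... = a_0 = 0. Factor out: x = 7^1 · u with u = 6/5 a unit in ℤ_7. Expand u iteratively via a_{v+i} = u_i mod 7, u_{i+1} = (u_i − a_{v+i})/7:
  u_0 = 6/5;  a_1 = 4;  u_1 = (u_0 − 4)/7 = -2/5
  u_1 = -2/5;  a_2 = 1;  u_2 = (u_1 − 1)/7 = -1/5
  u_2 = -1/5;  a_3 = 4;  u_3 = (u_2 − 4)/7 = -3/5
  u_3 = -3/5;  a_4 = 5;  u_4 = (u_3 − 5)/7 = -4/5
Digits: (0, 4, 1, 4, 5).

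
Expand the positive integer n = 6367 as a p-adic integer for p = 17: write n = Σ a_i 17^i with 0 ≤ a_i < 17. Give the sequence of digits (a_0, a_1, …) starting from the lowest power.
(a_0, a_1, …) = (9, 0, 5, 1)

Repeated division by 17 gives the digits low-to-high: 6367 = 9 + 5·17^2 + 1·17^3. Digit sequence: (9, 0, 5, 1).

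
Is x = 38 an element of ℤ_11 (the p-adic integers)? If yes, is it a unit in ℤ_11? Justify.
x ∈ ℤ_11^× (unit); v_11(x) = 0

ℤ_11 = {x ∈ ℚ_11 : v_11(x) ≥ 0} and ℤ_11^× = {x ∈ ℤ_11 : v_11(x) = 0}. Here v_11(38) = v_11(num) − v_11(den) = 0; compare against these criteria.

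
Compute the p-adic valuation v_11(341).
v_11(341) = 1

v_11(n) is the largest exponent k such that 11^k divides n. Factor out: 341 = 11^1 · 31. (Sign doesn't affect v_p.) So v_11(341) = 1.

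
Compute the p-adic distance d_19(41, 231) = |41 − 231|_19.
d_19(41, 231) = 1/19

Step 1 — x − y = 41 − 231 = -190. Step 2 — v_19(-190) = 1 (factor: -190 = −(19^1 · 10); the sign does not affect v_p). Step 3 — |x − y|_19 = 19^{-1} = 1/19.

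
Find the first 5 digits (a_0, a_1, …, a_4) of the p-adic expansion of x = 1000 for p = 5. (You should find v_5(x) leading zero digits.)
(a_0, …, a_4) = (0, 0, 0, 3, 1)

v_5(1000) = 3, so a_0 = ... = a_2 = 0. Factor out: x = 5^3 · u with u = 8 a unit in ℤ_5. Expand u iteratively via a_{v+i} = u_i mod 5, u_{i+1} = (u_i − a_{v+i})/5:
  u_0 = 8;  a_3 = 3;  u_1 = (u_0 − 3)/5 = 1
  u_1 = 1;  a_4 = 1;  u_2 = (u_1 − 1)/5 = 0
Digits: (0, 0, 0, 3, 1).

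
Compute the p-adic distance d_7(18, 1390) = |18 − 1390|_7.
d_7(18, 1390) = 1/343

Step 1 — x − y = 18 − 1390 = -1372. Step 2 — v_7(-1372) = 3 (factor: -1372 = −(7^3 · 4); the sign does not affect v_p). Step 3 — |x − y|_7 = 7^{-3} = 1/343.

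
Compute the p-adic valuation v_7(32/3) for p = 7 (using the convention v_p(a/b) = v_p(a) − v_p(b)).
v_7(32/3) = 0

Factor powers of 7 from the numerator and denominator of the reduced fraction: 32 = 7^0 · 32 and 3 = 7^0 · 3. Apply v_p(a/b) = v_p(a) − v_p(b): v_7(32/3) = 0 − 0 = 0.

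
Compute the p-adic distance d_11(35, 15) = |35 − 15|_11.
d_11(35, 15) = 1

Step 1 — x − y = 35 − 15 = 20. Step 2 — v_11(20) = 0 (factor: 20 = (11^0 · 20); the sign does not affect v_p). Step 3 — |x − y|_11 = 11^{0} = 1.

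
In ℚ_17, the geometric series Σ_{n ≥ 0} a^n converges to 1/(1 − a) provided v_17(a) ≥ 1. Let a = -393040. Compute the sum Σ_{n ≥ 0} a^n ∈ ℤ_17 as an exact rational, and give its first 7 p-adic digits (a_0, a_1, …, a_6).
Σ a^n = 1/(1 − a) = 1/393041;  first 7 digits = (1, 0, 0, 5, 12, 16, 7)

v_17(a) = 3 ≥ 1, so the series converges in ℤ_17 to 1/(1 − a) = 1/(1 − (-393040)) = 1/393041. Expand this rational in ℤ_17: compute digits iteratively via d_i = x_i mod 17, x_{i+1} = (x_i − d_i)/17. The first 7 digits are (1, 0, 0, 5, 12, 16, 7).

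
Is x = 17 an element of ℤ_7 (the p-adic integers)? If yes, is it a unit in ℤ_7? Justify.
x ∈ ℤ_7^× (unit); v_7(x) = 0

ℤ_7 = {x ∈ ℚ_7 : v_7(x) ≥ 0} and ℤ_7^× = {x ∈ ℤ_7 : v_7(x) = 0}. Here v_7(17) = v_7(num) − v_7(den) = 0; compare against these criteria.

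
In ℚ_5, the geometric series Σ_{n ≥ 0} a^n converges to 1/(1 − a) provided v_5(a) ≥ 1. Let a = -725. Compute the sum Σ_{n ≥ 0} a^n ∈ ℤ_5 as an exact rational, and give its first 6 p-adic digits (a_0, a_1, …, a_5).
Σ a^n = 1/(1 − a) = 1/726;  first 6 digits = (1, 0, 1, 4, 4, 2)

v_5(a) = 2 ≥ 1, so the series converges in ℤ_5 to 1/(1 − a) = 1/(1 − (-725)) = 1/726. Expand this rational in ℤ_5: compute digits iteratively via d_i = x_i mod 5, x_{i+1} = (x_i − d_i)/5. The first 6 digits are (1, 0, 1, 4, 4, 2).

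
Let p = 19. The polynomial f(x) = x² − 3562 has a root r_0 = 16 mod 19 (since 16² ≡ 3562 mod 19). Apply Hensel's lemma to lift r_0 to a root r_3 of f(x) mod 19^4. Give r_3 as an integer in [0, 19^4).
r_3 = 98018 (mod 130321)

Hensel's recurrence: r_{i+1} = r_i − f(r_i)·(f′(r_i))^{-1} mod 19^{i+2}, with f′(x) = 2x. Iterate:
  r_0 = 16 (mod 19)
  r_1 = 187 (mod 361)
  r_2 = 1992 (mod 6859)
  r_3 = 98018 (mod 130321)
Final: r_3 = 98018, and one checks f(r_3) ≡ 0 mod 19^4.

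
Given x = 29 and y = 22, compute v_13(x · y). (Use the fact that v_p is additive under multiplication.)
v_13(638) = 0

v_p(x) = 0 (factor: 29 = 13^0 · 29); v_p(y) = 0 (factor: 22 = 13^0 · 22). Additivity: v_p(xy) = v_p(x) + v_p(y) = 0 + 0 = 0. (Direct check: xy = 638 = 13^0 · (638).)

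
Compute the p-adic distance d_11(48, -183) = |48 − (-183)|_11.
d_11(48, -183) = 1/11

Step 1 — x − y = 48 − (-183) = 231. Step 2 — v_11(231) = 1 (factor: 231 = (11^1 · 21); the sign does not affect v_p). Step 3 — |x − y|_11 = 11^{-1} = 1/11.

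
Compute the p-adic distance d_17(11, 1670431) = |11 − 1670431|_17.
d_17(11, 1670431) = 1/83521

Step 1 — x − y = 11 − 1670431 = -1670420. Step 2 — v_17(-1670420) = 4 (factor: -1670420 = −(17^4 · 20); the sign does not affect v_p). Step 3 — |x − y|_17 = 17^{-4} = 1/83521.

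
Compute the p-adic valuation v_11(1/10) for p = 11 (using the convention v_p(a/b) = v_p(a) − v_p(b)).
v_11(1/10) = 0

Factor powers of 11 from the numerator and denominator of the reduced fraction: 1 = 11^0 · 1 and 10 = 11^0 · 10. Apply v_p(a/b) = v_p(a) − v_p(b): v_11(1/10) = 0 − 0 = 0.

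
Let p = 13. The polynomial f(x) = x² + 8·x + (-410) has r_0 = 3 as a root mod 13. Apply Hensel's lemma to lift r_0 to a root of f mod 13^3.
r_2 = 549 (mod 2197)

Hensel: r_{i+1} = r_i − f(r_i)·(f′(r_i))^{-1} mod 13^{i+2}, f′(x) = 2x + 8. Iterate:
  r_0 = 3 (mod 13)
  r_1 = 42 (mod 169)
  r_2 = 549 (mod 2197)
Final: r = 549 satisfies f(r) ≡ 0 mod 13^3.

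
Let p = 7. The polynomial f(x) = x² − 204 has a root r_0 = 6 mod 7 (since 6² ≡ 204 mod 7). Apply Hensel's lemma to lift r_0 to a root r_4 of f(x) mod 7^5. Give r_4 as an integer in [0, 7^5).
r_4 = 16582 (mod 16807)

Hensel's recurrence: r_{i+1} = r_i − f(r_i)·(f′(r_i))^{-1} mod 7^{i+2}, with f′(x) = 2x. Iterate:
  r_0 = 6 (mod 7)
  r_1 = 20 (mod 49)
  r_2 = 118 (mod 343)
  r_3 = 2176 (mod 2401)
  r_4 = 16582 (mod 16807)
Final: r_4 = 16582, and one checks f(r_4) ≡ 0 mod 7^5.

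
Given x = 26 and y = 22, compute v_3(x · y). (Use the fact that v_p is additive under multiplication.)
v_3(572) = 0

v_p(x) = 0 (factor: 26 = 3^0 · 26); v_p(y) = 0 (factor: 22 = 3^0 · 22). Additivity: v_p(xy) = v_p(x) + v_p(y) = 0 + 0 = 0. (Direct check: xy = 572 = 3^0 · (572).)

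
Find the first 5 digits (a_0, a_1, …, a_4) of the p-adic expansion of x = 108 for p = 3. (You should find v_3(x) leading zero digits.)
(a_0, …, a_4) = (0, 0, 0, 1, 1)

v_3(108) = 3, so a_0 = ... = a_2 = 0. Factor out: x = 3^3 · u with u = 4 a unit in ℤ_3. Expand u iteratively via a_{v+i} = u_i mod 3, u_{i+1} = (u_i − a_{v+i})/3:
  u_0 = 4;  a_3 = 1;  u_1 = (u_0 − 1)/3 = 1
  u_1 = 1;  a_4 = 1;  u_2 = (u_1 − 1)/3 = 0
Digits: (0, 0, 0, 1, 1).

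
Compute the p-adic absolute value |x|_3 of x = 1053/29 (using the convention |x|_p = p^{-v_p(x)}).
|1053/29|_3 = 1/81

Step 1 — compute v_3(x) by factoring powers of 3 out of the numerator and denominator: v_3(1053/29) = 4. Step 2 — apply |x|_p = p^{-v_p(x)} = 3^{-4} = 1/81.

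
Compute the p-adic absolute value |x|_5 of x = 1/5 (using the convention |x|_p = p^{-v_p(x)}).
|1/5|_5 = 5

Step 1 — compute v_5(x) by factoring powers of 5 out of the numerator and denominator: v_5(1/5) = -1. Step 2 — apply |x|_p = p^{-v_p(x)} = 5^{1} = 5.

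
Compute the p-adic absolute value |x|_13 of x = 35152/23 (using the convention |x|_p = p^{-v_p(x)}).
|35152/23|_13 = 1/2197

Step 1 — compute v_13(x) by factoring powers of 13 out of the numerator and denominator: v_13(35152/23) = 3. Step 2 — apply |x|_p = p^{-v_p(x)} = 13^{-3} = 1/2197.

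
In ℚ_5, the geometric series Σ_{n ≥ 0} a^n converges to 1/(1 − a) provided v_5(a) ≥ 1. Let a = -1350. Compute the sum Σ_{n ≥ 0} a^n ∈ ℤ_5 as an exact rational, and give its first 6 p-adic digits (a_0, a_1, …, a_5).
Σ a^n = 1/(1 − a) = 1/1351;  first 6 digits = (1, 0, 1, 4, 3, 2)

v_5(a) = 2 ≥ 1, so the series converges in ℤ_5 to 1/(1 − a) = 1/(1 − (-1350)) = 1/1351. Expand this rational in ℤ_5: compute digits iteratively via d_i = x_i mod 5, x_{i+1} = (x_i − d_i)/5. The first 6 digits are (1, 0, 1, 4, 3, 2).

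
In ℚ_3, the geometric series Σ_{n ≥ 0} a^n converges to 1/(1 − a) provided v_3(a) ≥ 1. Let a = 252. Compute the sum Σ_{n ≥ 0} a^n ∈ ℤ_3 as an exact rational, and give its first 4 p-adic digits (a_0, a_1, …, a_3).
Σ a^n = 1/(1 − a) = -1/251;  first 4 digits = (1, 0, 1, 0)

v_3(a) = 2 ≥ 1, so the series converges in ℤ_3 to 1/(1 − a) = 1/(1 − 252) = -1/251. Expand this rational in ℤ_3: compute digits iteratively via d_i = x_i mod 3, x_{i+1} = (x_i − d_i)/3. The first 4 digits are (1, 0, 1, 0).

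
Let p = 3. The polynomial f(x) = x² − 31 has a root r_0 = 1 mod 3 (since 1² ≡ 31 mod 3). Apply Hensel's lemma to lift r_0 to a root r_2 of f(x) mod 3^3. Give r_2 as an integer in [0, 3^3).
r_2 = 25 (mod 27)

Hensel's recurrence: r_{i+1} = r_i − f(r_i)·(f′(r_i))^{-1} mod 3^{i+2}, with f′(x) = 2x. Iterate:
  r_0 = 1 (mod 3)
  r_1 = 7 (mod 9)
  r_2 = 25 (mod 27)
Final: r_2 = 25, and one checks f(r_2) ≡ 0 mod 3^3.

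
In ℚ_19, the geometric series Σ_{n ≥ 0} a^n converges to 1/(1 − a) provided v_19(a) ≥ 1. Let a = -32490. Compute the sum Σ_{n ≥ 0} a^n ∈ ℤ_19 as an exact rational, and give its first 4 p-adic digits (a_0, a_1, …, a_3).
Σ a^n = 1/(1 − a) = 1/32491;  first 4 digits = (1, 0, 5, 14)

v_19(a) = 2 ≥ 1, so the series converges in ℤ_19 to 1/(1 − a) = 1/(1 − (-32490)) = 1/32491. Expand this rational in ℤ_19: compute digits iteratively via d_i = x_i mod 19, x_{i+1} = (x_i − d_i)/19. The first 4 digits are (1, 0, 5, 14).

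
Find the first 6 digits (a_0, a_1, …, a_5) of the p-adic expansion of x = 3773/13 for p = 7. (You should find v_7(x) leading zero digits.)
(a_0, …, a_5) = (0, 0, 0, 3, 4, 1)

v_7(3773/13) = 3, so a_0 = ... = a_2 = 0. Factor out: x = 7^3 · u with u = 11/13 a unit in ℤ_7. Expand u iteratively via a_{v+i} = u_i mod 7, u_{i+1} = (u_i − a_{v+i})/7:
  u_0 = 11/13;  a_3 = 3;  u_1 = (u_0 − 3)/7 = -4/13
  u_1 = -4/13;  a_4 = 4;  u_2 = (u_1 − 4)/7 = -8/13
  u_2 = -8/13;  a_5 = 1;  u_3 = (u_2 − 1)/7 = -3/13
Digits: (0, 0, 0, 3, 4, 1).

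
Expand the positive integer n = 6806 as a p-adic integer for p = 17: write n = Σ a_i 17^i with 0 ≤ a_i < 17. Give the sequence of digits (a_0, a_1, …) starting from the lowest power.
(a_0, a_1, …) = (6, 9, 6, 1)

Repeated division by 17 gives the digits low-to-high: 6806 = 6 + 9·17^1 + 6·17^2 + 1·17^3. Digit sequence: (6, 9, 6, 1).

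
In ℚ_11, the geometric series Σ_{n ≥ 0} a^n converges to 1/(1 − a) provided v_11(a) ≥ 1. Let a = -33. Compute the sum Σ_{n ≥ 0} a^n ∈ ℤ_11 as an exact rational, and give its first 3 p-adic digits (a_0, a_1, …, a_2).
Σ a^n = 1/(1 − a) = 1/34;  first 3 digits = (1, 8, 8)

v_11(a) = 1 ≥ 1, so the series converges in ℤ_11 to 1/(1 − a) = 1/(1 − (-33)) = 1/34. Expand this rational in ℤ_11: compute digits iteratively via d_i = x_i mod 11, x_{i+1} = (x_i − d_i)/11. The first 3 digits are (1, 8, 8).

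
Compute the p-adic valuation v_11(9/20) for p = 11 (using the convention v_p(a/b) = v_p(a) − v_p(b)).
v_11(9/20) = 0

Factor powers of 11 from the numerator and denominator of the reduced fraction: 9 = 11^0 · 9 and 20 = 11^0 · 20. Apply v_p(a/b) = v_p(a) − v_p(b): v_11(9/20) = 0 − 0 = 0.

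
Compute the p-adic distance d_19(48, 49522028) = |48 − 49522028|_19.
d_19(48, 49522028) = 1/2476099

Step 1 — x − y = 48 − 49522028 = -49521980. Step 2 — v_19(-49521980) = 5 (factor: -49521980 = −(19^5 · 20); the sign does not affect v_p). Step 3 — |x − y|_19 = 19^{-5} = 1/2476099.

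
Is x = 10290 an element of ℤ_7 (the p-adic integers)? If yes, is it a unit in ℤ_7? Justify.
x ∈ ℤ_7 but not a unit; v_7(x) = 3 > 0

ℤ_7 = {x ∈ ℚ_7 : v_7(x) ≥ 0} and ℤ_7^× = {x ∈ ℤ_7 : v_7(x) = 0}. Here v_7(10290) = v_7(num) − v_7(den) = 3; compare against these criteria.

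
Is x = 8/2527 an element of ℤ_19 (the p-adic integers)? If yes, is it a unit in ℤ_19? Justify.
x ∉ ℤ_19 (v_19(x) = -2 < 0)

ℤ_19 = {x ∈ ℚ_19 : v_19(x) ≥ 0} and ℤ_19^× = {x ∈ ℤ_19 : v_19(x) = 0}. Here v_19(8/2527) = v_19(num) − v_19(den) = -2; compare against these criteria.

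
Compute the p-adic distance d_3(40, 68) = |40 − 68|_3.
d_3(40, 68) = 1

Step 1 — x − y = 40 − 68 = -28. Step 2 — v_3(-28) = 0 (factor: -28 = −(3^0 · 28); the sign does not affect v_p). Step 3 — |x − y|_3 = 3^{0} = 1.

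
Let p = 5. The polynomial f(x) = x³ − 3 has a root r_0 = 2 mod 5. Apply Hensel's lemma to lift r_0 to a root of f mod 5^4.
r_3 = 212 (mod 625)

Hensel: r_{i+1} = r_i − f(r_i)/f′(r_i) mod 5^{i+2}, where f′(x) = 3x². Iterate:
  r_0 = 2 (mod 5)
  r_1 = 12 (mod 25)
  r_2 = 87 (mod 125)
  r_3 = 212 (mod 625)
Final: r = 212 with f(r) ≡ 0 mod 5^4.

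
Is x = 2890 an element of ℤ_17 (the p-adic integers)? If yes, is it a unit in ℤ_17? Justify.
x ∈ ℤ_17 but not a unit; v_17(x) = 2 > 0

ℤ_17 = {x ∈ ℚ_17 : v_17(x) ≥ 0} and ℤ_17^× = {x ∈ ℤ_17 : v_17(x) = 0}. Here v_17(2890) = v_17(num) − v_17(den) = 2; compare against these criteria.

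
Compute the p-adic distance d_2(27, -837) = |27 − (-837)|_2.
d_2(27, -837) = 1/32

Step 1 — x − y = 27 − (-837) = 864. Step 2 — v_2(864) = 5 (factor: 864 = (2^5 · 27); the sign does not affect v_p). Step 3 — |x − y|_2 = 2^{-5} = 1/32.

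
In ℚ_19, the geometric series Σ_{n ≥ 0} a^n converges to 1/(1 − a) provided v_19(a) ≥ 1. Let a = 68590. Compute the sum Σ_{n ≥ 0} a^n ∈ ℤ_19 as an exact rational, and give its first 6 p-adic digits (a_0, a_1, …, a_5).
Σ a^n = 1/(1 − a) = -1/68589;  first 6 digits = (1, 0, 0, 10, 0, 0)

v_19(a) = 3 ≥ 1, so the series converges in ℤ_19 to 1/(1 − a) = 1/(1 − 68590) = -1/68589. Expand this rational in ℤ_19: compute digits iteratively via d_i = x_i mod 19, x_{i+1} = (x_i − d_i)/19. The first 6 digits are (1, 0, 0, 10, 0, 0).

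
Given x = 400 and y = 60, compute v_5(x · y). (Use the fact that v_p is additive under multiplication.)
v_5(24000) = 3

v_p(x) = 2 (factor: 400 = 5^2 · 16); v_p(y) = 1 (factor: 60 = 5^1 · 12). Additivity: v_p(xy) = v_p(x) + v_p(y) = 2 + 1 = 3. (Direct check: xy = 24000 = 5^3 · (192).)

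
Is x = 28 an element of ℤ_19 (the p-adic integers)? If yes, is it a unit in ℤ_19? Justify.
x ∈ ℤ_19^× (unit); v_19(x) = 0

ℤ_19 = {x ∈ ℚ_19 : v_19(x) ≥ 0} and ℤ_19^× = {x ∈ ℤ_19 : v_19(x) = 0}. Here v_19(28) = v_19(num) − v_19(den) = 0; compare against these criteria.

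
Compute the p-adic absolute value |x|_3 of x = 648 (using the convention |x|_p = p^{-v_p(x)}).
|648|_3 = 1/81

Step 1 — compute v_3(x) by factoring powers of 3 out of the numerator and denominator: v_3(648) = 4. Step 2 — apply |x|_p = p^{-v_p(x)} = 3^{-4} = 1/81.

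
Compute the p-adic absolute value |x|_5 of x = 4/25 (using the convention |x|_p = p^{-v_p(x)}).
|4/25|_5 = 25

Step 1 — compute v_5(x) by factoring powers of 5 out of the numerator and denominator: v_5(4/25) = -2. Step 2 — apply |x|_p = p^{-v_p(x)} = 5^{2} = 25.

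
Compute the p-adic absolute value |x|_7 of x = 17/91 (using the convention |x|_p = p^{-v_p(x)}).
|17/91|_7 = 7

Step 1 — compute v_7(x) by factoring powers of 7 out of the numerator and denominator: v_7(17/91) = -1. Step 2 — apply |x|_p = p^{-v_p(x)} = 7^{1} = 7.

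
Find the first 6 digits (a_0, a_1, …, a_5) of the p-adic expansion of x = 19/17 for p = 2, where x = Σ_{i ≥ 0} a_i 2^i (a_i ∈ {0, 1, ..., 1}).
(a_0, …, a_5) = (1, 1, 0, 0, 0, 1)

v_2(19/17) = 0 (numerator and denominator both coprime to 2), so x ∈ ℤ_2^×. Compute digits iteratively via a_i = x_i mod 2, x_{i+1} = (x_i − a_i)/2, with x_0 = x:
  x_0 = 19/17;  a_0 = 1;  x_1 = (x_0 − 1)/2 = 1/17
  x_1 = 1/17;  a_1 = 1;  x_2 = (x_1 − 1)/2 = -8/17
  x_2 = -8/17;  a_2 = 0;  x_3 = (x_2 − 0)/2 = -4/17
  x_3 = -4/17;  a_3 = 0;  x_4 = (x_3 − 0)/2 = -2/17
  x_4 = -2/17;  a_4 = 0;  x_5 = (x_4 − 0)/2 = -1/17
  x_5 = -1/17;  a_5 = 1;  x_6 = (x_5 − 1)/2 = -9/17
Digits: (1, 1, 0, 0, 0, 1).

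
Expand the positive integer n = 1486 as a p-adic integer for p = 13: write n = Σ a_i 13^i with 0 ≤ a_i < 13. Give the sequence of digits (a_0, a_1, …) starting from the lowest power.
(a_0, a_1, …) = (4, 10, 8)

Repeated division by 13 gives the digits low-to-high: 1486 = 4 + 10·13^1 + 8·13^2. Digit sequence: (4, 10, 8).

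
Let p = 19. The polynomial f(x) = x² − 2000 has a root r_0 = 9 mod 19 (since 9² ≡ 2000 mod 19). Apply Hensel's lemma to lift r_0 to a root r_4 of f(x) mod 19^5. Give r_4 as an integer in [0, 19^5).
r_4 = 859436 (mod 2476099)

Hensel's recurrence: r_{i+1} = r_i − f(r_i)·(f′(r_i))^{-1} mod 19^{i+2}, with f′(x) = 2x. Iterate:
  r_0 = 9 (mod 19)
  r_1 = 256 (mod 361)
  r_2 = 2061 (mod 6859)
  r_3 = 77510 (mod 130321)
  r_4 = 859436 (mod 2476099)
Final: r_4 = 859436, and one checks f(r_4) ≡ 0 mod 19^5.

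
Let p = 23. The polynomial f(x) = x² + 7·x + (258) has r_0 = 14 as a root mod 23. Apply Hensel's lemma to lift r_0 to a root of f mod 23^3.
r_2 = 10019 (mod 12167)

Hensel: r_{i+1} = r_i − f(r_i)·(f′(r_i))^{-1} mod 23^{i+2}, f′(x) = 2x + 7. Iterate:
  r_0 = 14 (mod 23)
  r_1 = 497 (mod 529)
  r_2 = 10019 (mod 12167)
Final: r = 10019 satisfies f(r) ≡ 0 mod 23^3.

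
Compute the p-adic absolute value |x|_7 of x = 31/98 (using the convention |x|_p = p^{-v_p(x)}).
|31/98|_7 = 49

Step 1 — compute v_7(x) by factoring powers of 7 out of the numerator and denominator: v_7(31/98) = -2. Step 2 — apply |x|_p = p^{-v_p(x)} = 7^{2} = 49.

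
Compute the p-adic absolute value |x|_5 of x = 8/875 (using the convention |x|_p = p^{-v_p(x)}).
|8/875|_5 = 125

Step 1 — compute v_5(x) by factoring powers of 5 out of the numerator and denominator: v_5(8/875) = -3. Step 2 — apply |x|_p = p^{-v_p(x)} = 5^{3} = 125.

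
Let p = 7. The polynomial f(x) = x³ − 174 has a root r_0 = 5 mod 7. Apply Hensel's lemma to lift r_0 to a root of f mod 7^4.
r_3 = 838 (mod 2401)

Hensel: r_{i+1} = r_i − f(r_i)/f′(r_i) mod 7^{i+2}, where f′(x) = 3x². Iterate:
  r_0 = 5 (mod 7)
  r_1 = 5 (mod 49)
  r_2 = 152 (mod 343)
  r_3 = 838 (mod 2401)
Final: r = 838 with f(r) ≡ 0 mod 7^4.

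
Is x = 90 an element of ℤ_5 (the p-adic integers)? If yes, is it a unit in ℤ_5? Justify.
x ∈ ℤ_5 but not a unit; v_5(x) = 1 > 0

ℤ_5 = {x ∈ ℚ_5 : v_5(x) ≥ 0} and ℤ_5^× = {x ∈ ℤ_5 : v_5(x) = 0}. Here v_5(90) = v_5(num) − v_5(den) = 1; compare against these criteria.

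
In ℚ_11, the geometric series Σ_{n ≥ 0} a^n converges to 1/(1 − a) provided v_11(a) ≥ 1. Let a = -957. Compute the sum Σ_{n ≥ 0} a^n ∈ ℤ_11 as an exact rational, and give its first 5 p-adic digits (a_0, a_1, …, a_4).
Σ a^n = 1/(1 − a) = 1/958;  first 5 digits = (1, 1, 4, 6, 6)

v_11(a) = 1 ≥ 1, so the series converges in ℤ_11 to 1/(1 − a) = 1/(1 − (-957)) = 1/958. Expand this rational in ℤ_11: compute digits iteratively via d_i = x_i mod 11, x_{i+1} = (x_i − d_i)/11. The first 5 digits are (1, 1, 4, 6, 6).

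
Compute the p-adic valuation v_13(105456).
v_13(105456) = 3

v_13(n) is the largest exponent k such that 13^k divides n. Factor out: 105456 = 13^3 · 48. (Sign doesn't affect v_p.) So v_13(105456) = 3.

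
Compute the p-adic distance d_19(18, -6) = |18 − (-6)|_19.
d_19(18, -6) = 1

Step 1 — x − y = 18 − (-6) = 24. Step 2 — v_19(24) = 0 (factor: 24 = (19^0 · 24); the sign does not affect v_p). Step 3 — |x − y|_19 = 19^{0} = 1.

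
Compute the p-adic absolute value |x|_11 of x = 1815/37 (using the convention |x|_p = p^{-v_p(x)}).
|1815/37|_11 = 1/121

Step 1 — compute v_11(x) by factoring powers of 11 out of the numerator and denominator: v_11(1815/37) = 2. Step 2 — apply |x|_p = p^{-v_p(x)} = 11^{-2} = 1/121.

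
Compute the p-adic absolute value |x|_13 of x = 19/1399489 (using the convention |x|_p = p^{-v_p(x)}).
|19/1399489|_13 = 28561

Step 1 — compute v_13(x) by factoring powers of 13 out of the numerator and denominator: v_13(19/1399489) = -4. Step 2 — apply |x|_p = p^{-v_p(x)} = 13^{4} = 28561.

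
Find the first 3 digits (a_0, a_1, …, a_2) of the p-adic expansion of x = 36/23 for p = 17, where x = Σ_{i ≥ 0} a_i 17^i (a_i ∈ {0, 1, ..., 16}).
(a_0, …, a_2) = (6, 16, 2)

v_17(36/23) = 0 (numerator and denominator both coprime to 17), so x ∈ ℤ_17^×. Compute digits iteratively via a_i = x_i mod 17, x_{i+1} = (x_i − a_i)/17, with x_0 = x:
  x_0 = 36/23;  a_0 = 6;  x_1 = (x_0 − 6)/17 = -6/23
  x_1 = -6/23;  a_1 = 16;  x_2 = (x_1 − 16)/17 = -22/23
  x_2 = -22/23;  a_2 = 2;  x_3 = (x_2 − 2)/17 = -4/23
Digits: (6, 16, 2).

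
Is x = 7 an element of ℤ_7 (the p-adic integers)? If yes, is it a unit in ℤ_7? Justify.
x ∈ ℤ_7 but not a unit; v_7(x) = 1 > 0

ℤ_7 = {x ∈ ℚ_7 : v_7(x) ≥ 0} and ℤ_7^× = {x ∈ ℤ_7 : v_7(x) = 0}. Here v_7(7) = v_7(num) − v_7(den) = 1; compare against these criteria.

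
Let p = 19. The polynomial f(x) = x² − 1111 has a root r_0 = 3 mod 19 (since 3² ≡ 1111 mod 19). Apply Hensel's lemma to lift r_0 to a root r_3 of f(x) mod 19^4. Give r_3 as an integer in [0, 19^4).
r_3 = 80810 (mod 130321)

Hensel's recurrence: r_{i+1} = r_i − f(r_i)·(f′(r_i))^{-1} mod 19^{i+2}, with f′(x) = 2x. Iterate:
  r_0 = 3 (mod 19)
  r_1 = 307 (mod 361)
  r_2 = 5361 (mod 6859)
  r_3 = 80810 (mod 130321)
Final: r_3 = 80810, and one checks f(r_3) ≡ 0 mod 19^4.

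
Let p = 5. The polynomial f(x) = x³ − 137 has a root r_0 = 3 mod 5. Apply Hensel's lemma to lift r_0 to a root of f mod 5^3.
r_2 = 8 (mod 125)

Hensel: r_{i+1} = r_i − f(r_i)/f′(r_i) mod 5^{i+2}, where f′(x) = 3x². Iterate:
  r_0 = 3 (mod 5)
  r_1 = 8 (mod 25)
  r_2 = 8 (mod 125)
Final: r = 8 with f(r) ≡ 0 mod 5^3.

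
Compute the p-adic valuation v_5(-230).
v_5(-230) = 1

v_5(n) is the largest exponent k such that 5^k divides n. Factor out: -230 = -5^1 · 46. (Sign doesn't affect v_p.) So v_5(-230) = 1.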